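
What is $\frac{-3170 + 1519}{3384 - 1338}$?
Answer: $- \frac{1651}{2046} \approx -0.80694$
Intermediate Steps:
$\frac{-3170 + 1519}{3384 - 1338} = - \frac{1651}{2046}$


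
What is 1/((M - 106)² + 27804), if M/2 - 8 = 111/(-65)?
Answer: 4225/154341084 ≈ 2.7374e-5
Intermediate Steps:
M = 818/65 (M = 16 + 2*(111/(-65)) = 16 + 2*(111*(-1/65)) = 16 + 2*(-111/65) = 16 - 222/65 = 818/65 ≈ 12.585)
1/((M - 106)² + 27804) = 1/((818/65 - 106)² + 27804) = 1/((-6072/65)² + 27804) = 1/(36869184/4225 + 27804) = 1/(154341084/4225) = 4225/154341084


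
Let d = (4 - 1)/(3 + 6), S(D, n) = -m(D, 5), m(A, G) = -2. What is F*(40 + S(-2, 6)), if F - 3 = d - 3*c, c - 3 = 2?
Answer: -490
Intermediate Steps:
c = 5 (c = 3 + 2 = 5)
S(D, n) = 2 (S(D, n) = -1*(-2) = 2)
d = ⅓ (d = 3/9 = 3*(⅑) = ⅓ ≈ 0.33333)
F = -35/3 (F = 3 + (⅓ - 3*5) = 3 + (⅓ - 15) = 3 - 44/3 = -35/3 ≈ -11.667)
F*(40 + S(-2, 6)) = -35*(40 + 2)/3 = -35/3*42 = -490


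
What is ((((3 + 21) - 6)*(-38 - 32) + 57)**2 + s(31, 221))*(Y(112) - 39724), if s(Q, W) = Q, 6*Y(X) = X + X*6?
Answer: -171903167200/3 ≈ -5.7301e+10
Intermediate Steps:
Y(X) = 7*X/6 (Y(X) = (X + X*6)/6 = (X + 6*X)/6 = (7*X)/6 = 7*X/6)
((((3 + 21) - 6)*(-38 - 32) + 57)**2 + s(31, 221))*(Y(112) - 39724) = ((((3 + 21) - 6)*(-38 - 32) + 57)**2 + 31)*((7/6)*112 - 39724) = (((24 - 6)*(-70) + 57)**2 + 31)*(392/3 - 39724) = ((18*(-70) + 57)**2 + 31)*(-118780/3) = ((-1260 + 57)**2 + 31)*(-118780/3) = ((-1203)**2 + 31)*(-118780/3) = (1447209 + 31)*(-118780/3) = 1447240*(-118780/3) = -171903167200/3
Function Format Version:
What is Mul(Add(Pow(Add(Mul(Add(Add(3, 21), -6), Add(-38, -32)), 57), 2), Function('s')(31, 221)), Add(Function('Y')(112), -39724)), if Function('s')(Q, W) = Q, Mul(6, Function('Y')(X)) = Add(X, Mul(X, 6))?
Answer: Rational(-171903167200, 3) ≈ -5.7301e+10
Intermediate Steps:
Function('Y')(X) = Mul(Rational(7, 6), X) (Function('Y')(X) = Mul(Rational(1, 6), Add(X, Mul(X, 6))) = Mul(Rational(1, 6), Add(X, Mul(6, X))) = Mul(Rational(1, 6), Mul(7, X)) = Mul(Rational(7, 6), X))
Mul(Add(Pow(Add(Mul(Add(Add(3, 21), -6), Add(-38, -32)), 57), 2), Function('s')(31, 221)), Add(Function('Y')(112), -39724)) = Mul(Add(Pow(Add(Mul(Add(Add(3, 21), -6), Add(-38, -32)), 57), 2), 31), Add(Mul(Rational(7, 6), 112), -39724)) = Mul(Add(Pow(Add(Mul(Add(24, -6), -70), 57), 2), 31), Add(Rational(392, 3), -39724)) = Mul(Add(Pow(Add(Mul(18, -70), 57), 2), 31), Rational(-118780, 3)) = Mul(Add(Pow(Add(-1260, 57), 2), 31), Rational(-118780, 3)) = Mul(Add(Pow(-1203, 2), 31), Rational(-118780, 3)) = Mul(Add(1447209, 31), Rational(-118780, 3)) = Mul(1447240, Rational(-118780, 3)) = Rational(-171903167200, 3)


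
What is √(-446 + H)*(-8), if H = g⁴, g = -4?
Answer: -8*I*√190 ≈ -110.27*I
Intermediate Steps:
H = 256 (H = (-4)⁴ = 256)
√(-446 + H)*(-8) = √(-446 + 256)*(-8) = √(-190)*(-8) = (I*√190)*(-8) = -8*I*√190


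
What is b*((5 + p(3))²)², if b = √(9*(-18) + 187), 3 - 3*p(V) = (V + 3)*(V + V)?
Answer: 6480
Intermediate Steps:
p(V) = 1 - 2*V*(3 + V)/3 (p(V) = 1 - (V + 3)*(V + V)/3 = 1 - (3 + V)*2*V/3 = 1 - 2*V*(3 + V)/3)
b = 5 (b = √(-162 + 187) = √25 = 5)
b*((5 + p(3))²)² = 5*((5 + (1 - 2*3 - ⅔*3²))²)² = 5*((5 + (1 - 6 - ⅔*9))²)² = 5*((5 + (1 - 6 - 6))²)² = 5*((5 - 11)²)² = 5*((-6)²)² = 5*36² = 5*1296 = 6480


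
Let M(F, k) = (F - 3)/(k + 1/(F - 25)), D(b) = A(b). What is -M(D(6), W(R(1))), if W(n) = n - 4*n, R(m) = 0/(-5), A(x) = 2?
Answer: -23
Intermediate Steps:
R(m) = 0 (R(m) = 0*(-1/5) = 0)
D(b) = 2
W(n) = -3*n
M(F, k) = (-3 + F)/(k + 1/(-25 + F))
-M(D(6), W(R(1))) = -(75 + 2**2 - 28*2)/(1 - (-75)*0 + 2*(-3*0)) = -(75 + 4 - 56)/(1 - 25*0 + 2*0) = -23/(1 + 0 + 0) = -23/1 = -23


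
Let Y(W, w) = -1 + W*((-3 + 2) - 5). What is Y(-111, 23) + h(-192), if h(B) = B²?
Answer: 37529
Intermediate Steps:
Y(W, w) = -1 - 6*W (Y(W, w) = -1 + W*(-1 - 5) = -1 + W*(-6) = -1 - 6*W)
Y(-111, 23) + h(-192) = (-1 - 6*(-111)) + (-192)² = (-1 + 666) + 36864 = 665 + 36864 = 37529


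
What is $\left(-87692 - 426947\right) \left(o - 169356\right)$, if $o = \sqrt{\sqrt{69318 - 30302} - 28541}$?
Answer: $87157202484 - 514639 \sqrt{-28541 + 2 \sqrt{9754}} \approx 8.7157 \cdot 10^{10} - 8.6642 \cdot 10^{7} i$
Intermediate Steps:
$o = \sqrt{-28541 + 2 \sqrt{9754}}$ ($o = \sqrt{\sqrt{39016} - 28541} = \sqrt{2 \sqrt{9754} - 28541} = \sqrt{-28541 + 2 \sqrt{9754}} \approx 168.36 i$)
$\left(-87692 - 426947\right) \left(o - 169356\right) = \left(-87692 - 426947\right) \left(\sqrt{-28541 + 2 \sqrt{9754}} - 169356\right) = - 514639 \left(-169356 + \sqrt{-28541 + 2 \sqrt{9754}}\right) = 87157202484 - 514639 \sqrt{-28541 + 2 \sqrt{9754}}$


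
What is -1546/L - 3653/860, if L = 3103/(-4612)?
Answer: 6120595461/2668580 ≈ 2293.6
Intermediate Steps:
L = -3103/4612 (L = 3103*(-1/4612) = -3103/4612 ≈ -0.67281)
-1546/L - 3653/860 = -1546/(-3103/4612) - 3653/860 = -1546*(-4612/3103) - 3653*1/860 = 7130152/3103 - 3653/860 = 6120595461/2668580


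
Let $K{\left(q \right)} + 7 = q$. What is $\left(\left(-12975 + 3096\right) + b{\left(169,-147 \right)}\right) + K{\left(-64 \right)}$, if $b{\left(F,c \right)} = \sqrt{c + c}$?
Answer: $-9950 + 7 i \sqrt{6} \approx -9950.0 + 17.146 i$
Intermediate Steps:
$K{\left(q \right)} = -7 + q$
$b{\left(F,c \right)} = \sqrt{2} \sqrt{c}$ ($b{\left(F,c \right)} = \sqrt{2 c} = \sqrt{2} \sqrt{c}$)
$\left(\left(-12975 + 3096\right) + b{\left(169,-147 \right)}\right) + K{\left(-64 \right)} = \left(\left(-12975 + 3096\right) + \sqrt{2} \sqrt{-147}\right) - 71 = \left(-9879 + \sqrt{2} \cdot 7 i \sqrt{3}\right) - 71 = \left(-9879 + 7 i \sqrt{6}\right) - 71 = -9950 + 7 i \sqrt{6}$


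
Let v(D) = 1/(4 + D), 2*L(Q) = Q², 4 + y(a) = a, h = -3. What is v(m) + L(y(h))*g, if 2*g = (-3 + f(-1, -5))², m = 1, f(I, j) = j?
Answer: 3921/5 ≈ 784.20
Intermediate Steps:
y(a) = -4 + a
L(Q) = Q²/2
g = 32 (g = (-3 - 5)²/2 = (½)*(-8)² = (½)*64 = 32)
v(m) + L(y(h))*g = 1/(4 + 1) + ((-4 - 3)²/2)*32 = 1/5 + ((½)*(-7)²)*32 = ⅕ + ((½)*49)*32 = ⅕ + (49/2)*32 = ⅕ + 784 = 3921/5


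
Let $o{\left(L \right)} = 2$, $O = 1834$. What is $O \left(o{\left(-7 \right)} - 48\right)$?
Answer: $-84364$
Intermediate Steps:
$O \left(o{\left(-7 \right)} - 48\right) = 1834 \left(2 - 48\right) = 1834 \left(-46\right) = -84364$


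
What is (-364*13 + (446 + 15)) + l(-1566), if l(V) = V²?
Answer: 2448085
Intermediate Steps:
(-364*13 + (446 + 15)) + l(-1566) = (-364*13 + (446 + 15)) + (-1566)² = (-4732 + 461) + 2452356 = -4271 + 2452356 = 2448085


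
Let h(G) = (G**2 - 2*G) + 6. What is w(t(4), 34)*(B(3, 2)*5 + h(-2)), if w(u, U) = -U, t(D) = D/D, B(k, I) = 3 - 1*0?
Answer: -986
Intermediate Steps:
B(k, I) = 3 (B(k, I) = 3 + 0 = 3)
t(D) = 1
h(G) = 6 + G**2 - 2*G
w(t(4), 34)*(B(3, 2)*5 + h(-2)) = (-1*34)*(3*5 + (6 + (-2)**2 - 2*(-2))) = -34*(15 + (6 + 4 + 4)) = -34*(15 + 14) = -34*29 = -986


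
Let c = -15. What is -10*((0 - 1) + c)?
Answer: 160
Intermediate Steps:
-10*((0 - 1) + c) = -10*((0 - 1) - 15) = -10*(-1 - 15) = -10*(-16) = 160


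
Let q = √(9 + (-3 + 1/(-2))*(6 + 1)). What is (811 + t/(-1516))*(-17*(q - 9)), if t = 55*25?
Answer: 187899453/1516 - 20877717*I*√62/3032 ≈ 1.2394e+5 - 54219.0*I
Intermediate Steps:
t = 1375
q = I*√62/2 (q = √(9 + (-3 - ½)*7) = √(9 - 7/2*7) = √(9 - 49/2) = √(-31/2) = I*√62/2 ≈ 3.937*I)
(811 + t/(-1516))*(-17*(q - 9)) = (811 + 1375/(-1516))*(-17*(I*√62/2 - 9)) = (811 + 1375*(-1/1516))*(-17*(-9 + I*√62/2)) = (811 - 1375/1516)*(153 - 17*I*√62/2) = 1228101*(153 - 17*I*√62/2)/1516 = 187899453/1516 - 20877717*I*√62/3032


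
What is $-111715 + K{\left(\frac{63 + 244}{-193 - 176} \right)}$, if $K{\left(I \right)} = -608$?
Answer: $-112323$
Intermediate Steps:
$-111715 + K{\left(\frac{63 + 244}{-193 - 176} \right)} = -111715 - 608 = -112323$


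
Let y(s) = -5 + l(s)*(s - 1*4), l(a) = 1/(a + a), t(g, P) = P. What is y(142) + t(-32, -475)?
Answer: -68091/142 ≈ -479.51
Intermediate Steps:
l(a) = 1/(2*a)
y(s) = -5 + (-4 + s)/(2*s) (y(s) = -5 + (1/(2*s))*(s - 1*4) = -5 + (1/(2*s))*(s - 4) = -5 + (1/(2*s))*(-4 + s) = -5 + (-4 + s)/(2*s))
y(142) + t(-32, -475) = (-9/2 - 2/142) - 475 = (-9/2 - 2*1/142) - 475 = (-9/2 - 1/71) - 475 = -641/142 - 475 = -68091/142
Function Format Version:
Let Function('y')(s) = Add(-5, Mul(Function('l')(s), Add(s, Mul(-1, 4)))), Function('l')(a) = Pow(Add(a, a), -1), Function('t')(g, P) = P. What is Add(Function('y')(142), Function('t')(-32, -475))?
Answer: Rational(-68091, 142) ≈ -479.51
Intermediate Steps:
Function('l')(a) = Mul(Rational(1, 2), Pow(a, -1)) (Function('l')(a) = Pow(Mul(2, a), -1) = Mul(Rational(1, 2), Pow(a, -1)))
Function('y')(s) = Add(-5, Mul(Rational(1, 2), Pow(s, -1), Add(-4, s))) (Function('y')(s) = Add(-5, Mul(Mul(Rational(1, 2), Pow(s, -1)), Add(s, Mul(-1, 4)))) = Add(-5, Mul(Mul(Rational(1, 2), Pow(s, -1)), Add(s, -4))) = Add(-5, Mul(Mul(Rational(1, 2), Pow(s, -1)), Add(-4, s))) = Add(-5, Mul(Rational(1, 2), Pow(s, -1), Add(-4, s))))
Add(Function('y')(142), Function('t')(-32, -475)) = Add(Add(Rational(-9, 2), Mul(-2, Pow(142, -1))), -475) = Add(Add(Rational(-9, 2), Mul(-2, Rational(1, 142))), -475) = Add(Add(Rational(-9, 2), Rational(-1, 71)), -475) = Add(Rational(-641, 142), -475) = Rational(-68091, 142)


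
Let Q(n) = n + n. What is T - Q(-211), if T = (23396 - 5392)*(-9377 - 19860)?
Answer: -526382526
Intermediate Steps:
Q(n) = 2*n
T = -526382948 (T = 18004*(-29237) = -526382948)
T - Q(-211) = -526382948 - 2*(-211) = -526382948 - 1*(-422) = -526382948 + 422 = -526382526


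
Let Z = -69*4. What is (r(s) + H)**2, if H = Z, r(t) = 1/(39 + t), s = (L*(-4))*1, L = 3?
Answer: 55517401/729 ≈ 76156.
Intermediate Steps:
s = -12 (s = (3*(-4))*1 = -12*1 = -12)
Z = -276
H = -276
(r(s) + H)**2 = (1/(39 - 12) - 276)**2 = (1/27 - 276)**2 = (-7451/27)**2 = 55517401/729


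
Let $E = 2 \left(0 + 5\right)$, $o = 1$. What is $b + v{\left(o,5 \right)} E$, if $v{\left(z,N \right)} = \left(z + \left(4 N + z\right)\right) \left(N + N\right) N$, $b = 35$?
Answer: $11035$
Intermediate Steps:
$v{\left(z,N \right)} = 2 N^{2} \left(2 z + 4 N\right)$ ($v{\left(z,N \right)} = \left(z + \left(z + 4 N\right)\right) 2 N N = \left(2 z + 4 N\right) 2 N N = 2 N \left(2 z + 4 N\right) N = 2 N^{2} \left(2 z + 4 N\right)$)
$E = 10$ ($E = 2 \cdot 5 = 10$)
$b + v{\left(o,5 \right)} E = 35 + 4 \cdot 5^{2} \left(1 + 2 \cdot 5\right) 10 = 35 + 4 \cdot 25 \left(1 + 10\right) 10 = 35 + 4 \cdot 25 \cdot 11 \cdot 10 = 35 + 1100 \cdot 10 = 35 + 11000 = 11035$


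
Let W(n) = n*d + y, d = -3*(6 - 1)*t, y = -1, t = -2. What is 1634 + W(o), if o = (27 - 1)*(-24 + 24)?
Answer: 1633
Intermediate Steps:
o = 0 (o = 26*0 = 0)
d = 30 (d = -3*(6 - 1)*(-2) = -15*(-2) = -3*(-10) = 30)
W(n) = -1 + 30*n (W(n) = n*30 - 1 = 30*n - 1 = -1 + 30*n)
1634 + W(o) = 1634 + (-1 + 30*0) = 1634 + (-1 + 0) = 1634 - 1 = 1633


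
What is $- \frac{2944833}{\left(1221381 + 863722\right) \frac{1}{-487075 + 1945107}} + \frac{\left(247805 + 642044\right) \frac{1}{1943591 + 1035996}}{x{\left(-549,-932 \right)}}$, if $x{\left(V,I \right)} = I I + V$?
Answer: $- \frac{11105574930403062142056953}{5393129303790582575} \approx -2.0592 \cdot 10^{6}$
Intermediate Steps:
$x{\left(V,I \right)} = V + I^{2}$ ($x{\left(V,I \right)} = I^{2} + V = V + I^{2}$)
$- \frac{2944833}{\left(1221381 + 863722\right) \frac{1}{-487075 + 1945107}} + \frac{\left(247805 + 642044\right) \frac{1}{1943591 + 1035996}}{x{\left(-549,-932 \right)}} = - \frac{2944833}{\left(1221381 + 863722\right) \frac{1}{-487075 + 1945107}} + \frac{\left(247805 + 642044\right) \frac{1}{1943591 + 1035996}}{-549 + \left(-932\right)^{2}} = - \frac{2944833}{2085103 \cdot \frac{1}{1458032}} + \frac{889849 \cdot \frac{1}{2979587}}{-549 + 868624} = - \frac{2944833}{2085103 \cdot \frac{1}{1458032}} + \frac{889849 \cdot \frac{1}{2979587}}{868075} = - \frac{2944833}{\frac{2085103}{1458032}} + \frac{889849}{2979587} \cdot \frac{1}{868075} = \left(-2944833\right) \frac{1458032}{2085103} + \frac{889849}{2586504985025} = - \frac{4293660748656}{2085103} + \frac{889849}{2586504985025} = - \frac{11105574930403062142056953}{5393129303790582575}$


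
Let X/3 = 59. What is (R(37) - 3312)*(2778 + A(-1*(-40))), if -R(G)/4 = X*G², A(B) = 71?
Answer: -2770834836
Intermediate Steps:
X = 177 (X = 3*59 = 177)
R(G) = -708*G²
(R(37) - 3312)*(2778 + A(-1*(-40))) = (-708*37² - 3312)*(2778 + 71) = (-708*1369 - 3312)*2849 = (-969252 - 3312)*2849 = -972564*2849 = -2770834836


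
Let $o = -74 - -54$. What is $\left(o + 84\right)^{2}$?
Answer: $4096$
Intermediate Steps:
$o = -20$ ($o = -74 + 54 = -20$)
$\left(o + 84\right)^{2} = \left(-20 + 84\right)^{2} = 64^{2} = 4096$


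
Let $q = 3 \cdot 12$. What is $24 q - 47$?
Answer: $817$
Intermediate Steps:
$q = 36$
$24 q - 47 = 24 \cdot 36 - 47 = 864 - 47 = 817$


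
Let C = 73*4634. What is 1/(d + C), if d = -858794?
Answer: -1/520512 ≈ -1.9212e-6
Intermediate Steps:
C = 338282
1/(d + C) = 1/(-858794 + 338282) = 1/(-520512) = -1/520512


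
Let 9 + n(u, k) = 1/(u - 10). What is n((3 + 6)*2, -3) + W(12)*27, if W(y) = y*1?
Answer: 2521/8 ≈ 315.13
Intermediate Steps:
W(y) = y
n(u, k) = -9 + 1/(-10 + u) (n(u, k) = -9 + 1/(u - 10) = -9 + 1/(-10 + u))
n((3 + 6)*2, -3) + W(12)*27 = (91 - 9*(3 + 6)*2)/(-10 + (3 + 6)*2) + 12*27 = (91 - 81*2)/(-10 + 9*2) + 324 = (91 - 9*18)/(-10 + 18) + 324 = (91 - 162)/8 + 324 = (⅛)*(-71) + 324 = -71/8 + 324 = 2521/8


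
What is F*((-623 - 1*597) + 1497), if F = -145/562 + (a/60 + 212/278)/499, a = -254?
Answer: -21457401688/292356615 ≈ -73.395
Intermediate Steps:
F = -77463544/292356615 (F = -145/562 + (-254/60 + 212/278)/499 = -145*1/562 + (-254*1/60 + 212*(1/278))*(1/499) = -145/562 + (-127/30 + 106/139)*(1/499) = -145/562 - 14473/4170*1/499 = -145/562 - 14473/2080830 = -77463544/292356615 ≈ -0.26496)
F*((-623 - 1*597) + 1497) = -77463544*((-623 - 1*597) + 1497)/292356615 = -77463544*((-623 - 597) + 1497)/292356615 = -77463544*(-1220 + 1497)/292356615 = -77463544/292356615*277 = -21457401688/292356615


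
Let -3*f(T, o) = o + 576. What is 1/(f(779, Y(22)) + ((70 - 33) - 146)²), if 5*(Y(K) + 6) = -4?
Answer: 15/175369 ≈ 8.5534e-5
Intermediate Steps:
Y(K) = -34/5 (Y(K) = -6 + (⅕)*(-4) = -6 - ⅘ = -34/5)
f(T, o) = -192 - o/3 (f(T, o) = -(o + 576)/3 = -(576 + o)/3 = -192 - o/3)
1/(f(779, Y(22)) + ((70 - 33) - 146)²) = 1/((-192 - ⅓*(-34/5)) + ((70 - 33) - 146)²) = 1/((-192 + 34/15) + (37 - 146)²) = 1/(-2846/15 + (-109)²) = 1/(-2846/15 + 11881) = 1/(175369/15) = 15/175369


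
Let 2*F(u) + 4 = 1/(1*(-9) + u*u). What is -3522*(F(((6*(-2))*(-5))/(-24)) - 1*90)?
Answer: 3571308/11 ≈ 3.2466e+5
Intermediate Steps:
F(u) = -2 + 1/(2*(-9 + u²)) (F(u) = -2 + 1/(2*(1*(-9) + u*u)) = -2 + 1/(2*(-9 + u²)))
-3522*(F(((6*(-2))*(-5))/(-24)) - 1*90) = -3522*((37 - 4*(((6*(-2))*(-5))/(-24))²)/(2*(-9 + (((6*(-2))*(-5))/(-24))²)) - 1*90) = -3522*((37 - 4*(-12*(-5)*(-1/24))²)/(2*(-9 + (-12*(-5)*(-1/24))²)) - 90) = -3522*((37 - 4*(60*(-1/24))²)/(2*(-9 + (60*(-1/24))²)) - 90) = -3522*((37 - 4*(-5/2)²)/(2*(-9 + (-5/2)²)) - 90) = -3522*((37 - 4*25/4)/(2*(-9 + 25/4)) - 90) = -3522*((37 - 25)/(2*(-11/4)) - 90) = -3522*((½)*(-4/11)*12 - 90) = -3522*(-24/11 - 90) = -3522*(-1014/11) = 3571308/11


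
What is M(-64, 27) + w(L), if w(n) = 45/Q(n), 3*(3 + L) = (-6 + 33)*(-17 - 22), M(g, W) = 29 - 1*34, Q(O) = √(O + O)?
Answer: -5 - 15*I*√177/118 ≈ -5.0 - 1.6912*I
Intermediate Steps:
Q(O) = √2*√O (Q(O) = √(2*O) = √2*√O)
M(g, W) = -5 (M(g, W) = 29 - 34 = -5)
L = -354 (L = -3 + ((-6 + 33)*(-17 - 22))/3 = -3 + (27*(-39))/3 = -3 + (⅓)*(-1053) = -3 - 351 = -354)
w(n) = 45*√2/(2*√n) (w(n) = 45/((√2*√n)) = 45*(√2/(2*√n)) = 45*√2/(2*√n))
M(-64, 27) + w(L) = -5 + 45*√2/(2*√(-354)) = -5 + 45*√2*(-I*√354/354)/2 = -5 - 15*I*√177/118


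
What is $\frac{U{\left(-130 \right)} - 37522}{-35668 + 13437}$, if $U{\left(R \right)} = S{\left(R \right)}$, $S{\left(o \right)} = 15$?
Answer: $\frac{37507}{22231} \approx 1.6871$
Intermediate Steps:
$U{\left(R \right)} = 15$
$\frac{U{\left(-130 \right)} - 37522}{-35668 + 13437} = \frac{15 - 37522}{-35668 + 13437} = - \frac{37507}{-22231} = \left(-37507\right) \left(- \frac{1}{22231}\right) = \frac{37507}{22231}$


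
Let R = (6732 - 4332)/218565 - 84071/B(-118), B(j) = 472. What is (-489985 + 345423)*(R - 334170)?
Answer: 166208938533757141/3438756 ≈ 4.8334e+10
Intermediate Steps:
R = -1224923021/6877512 (R = (6732 - 4332)/218565 - 84071/472 = 2400*(1/218565) - 84071*1/472 = 160/14571 - 84071/472 = -1224923021/6877512 ≈ -178.11)
(-489985 + 345423)*(R - 334170) = (-489985 + 345423)*(-1224923021/6877512 - 334170) = -144562*(-2299483108061/6877512) = 166208938533757141/3438756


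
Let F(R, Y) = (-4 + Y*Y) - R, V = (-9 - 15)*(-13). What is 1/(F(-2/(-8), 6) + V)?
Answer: 4/1375 ≈ 0.0029091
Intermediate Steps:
V = 312 (V = -24*(-13) = 312)
F(R, Y) = -4 + Y**2 - R (F(R, Y) = (-4 + Y**2) - R = -4 + Y**2 - R)
1/(F(-2/(-8), 6) + V) = 1/((-4 + 6**2 - (-2)/(-8)) + 312) = 1/((-4 + 36 - (-2)*(-1)/8) + 312) = 1/((-4 + 36 - 1*1/4) + 312) = 1/((-4 + 36 - 1/4) + 312) = 1/(127/4 + 312) = 1/(1375/4) = 4/1375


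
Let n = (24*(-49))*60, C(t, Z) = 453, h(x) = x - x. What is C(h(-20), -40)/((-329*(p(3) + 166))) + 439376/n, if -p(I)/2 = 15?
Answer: -12558293/2013480 ≈ -6.2371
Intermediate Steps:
h(x) = 0
p(I) = -30 (p(I) = -2*15 = -30)
n = -70560 (n = -1176*60 = -70560)
C(h(-20), -40)/((-329*(p(3) + 166))) + 439376/n = 453/((-329*(-30 + 166))) + 439376/(-70560) = 453/((-329*136)) + 439376*(-1/70560) = 453/(-44744) - 3923/630 = 453*(-1/44744) - 3923/630 = -453/44744 - 3923/630 = -12558293/2013480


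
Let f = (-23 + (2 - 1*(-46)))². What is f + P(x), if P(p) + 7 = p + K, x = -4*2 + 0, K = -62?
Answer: 548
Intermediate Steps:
x = -8 (x = -8 + 0 = -8)
f = 625 (f = (-23 + (2 + 46))² = (-23 + 48)² = 25² = 625)
P(p) = -69 + p (P(p) = -7 + (p - 62) = -7 + (-62 + p) = -69 + p)
f + P(x) = 625 + (-69 - 8) = 625 - 77 = 548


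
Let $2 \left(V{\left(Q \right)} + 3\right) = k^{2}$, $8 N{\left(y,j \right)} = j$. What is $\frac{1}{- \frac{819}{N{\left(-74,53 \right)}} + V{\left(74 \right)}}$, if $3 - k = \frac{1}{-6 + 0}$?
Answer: $- \frac{3816}{464059} \approx -0.0082231$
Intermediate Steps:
$N{\left(y,j \right)} = \frac{j}{8}$
$k = \frac{19}{6}$ ($k = 3 - \frac{1}{-6 + 0} = 3 - \frac{1}{-6} = 3 - - \frac{1}{6} = 3 + \frac{1}{6} = \frac{19}{6} \approx 3.1667$)
$V{\left(Q \right)} = \frac{145}{72}$ ($V{\left(Q \right)} = -3 + \frac{\left(\frac{19}{6}\right)^{2}}{2} = -3 + \frac{1}{2} \cdot \frac{361}{36} = -3 + \frac{361}{72} = \frac{145}{72}$)
$\frac{1}{- \frac{819}{N{\left(-74,53 \right)}} + V{\left(74 \right)}} = \frac{1}{- \frac{819}{\frac{1}{8} \cdot 53} + \frac{145}{72}} = \frac{1}{- \frac{819}{\frac{53}{8}} + \frac{145}{72}} = \frac{1}{\left(-819\right) \frac{8}{53} + \frac{145}{72}} = \frac{1}{- \frac{6552}{53} + \frac{145}{72}} = \frac{1}{- \frac{464059}{3816}} = - \frac{3816}{464059}$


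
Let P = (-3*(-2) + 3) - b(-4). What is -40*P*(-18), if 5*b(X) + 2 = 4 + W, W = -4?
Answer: 6768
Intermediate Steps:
b(X) = -⅖ (b(X) = -⅖ + (4 - 4)/5 = -⅖ + (⅕)*0 = -⅖ + 0 = -⅖)
P = 47/5 (P = (-3*(-2) + 3) - 1*(-⅖) = (6 + 3) + ⅖ = 9 + ⅖ = 47/5 ≈ 9.4000)
-40*P*(-18) = -40*47/5*(-18) = -376*(-18) = 6768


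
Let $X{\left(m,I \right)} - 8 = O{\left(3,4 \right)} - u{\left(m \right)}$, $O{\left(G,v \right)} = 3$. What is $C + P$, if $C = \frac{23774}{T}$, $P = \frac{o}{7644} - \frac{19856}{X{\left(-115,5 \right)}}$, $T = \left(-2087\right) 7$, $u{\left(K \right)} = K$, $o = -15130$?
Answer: $- \frac{3857298229}{23929542} \approx -161.19$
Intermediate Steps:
$T = -14609$
$X{\left(m,I \right)} = 11 - m$ ($X{\left(m,I \right)} = 8 - \left(-3 + m\right) = 11 - m$)
$P = - \frac{1829591}{11466}$ ($P = - \frac{15130}{7644} - \frac{19856}{11 - -115} = \left(-15130\right) \frac{1}{7644} - \frac{19856}{11 + 115} = - \frac{7565}{3822} - \frac{19856}{126} = - \frac{7565}{3822} - \frac{9928}{63} = - \frac{1829591}{11466} \approx -159.57$)
$C = - \frac{23774}{14609}$ ($C = \frac{23774}{-14609} = 23774 \left(- \frac{1}{14609}\right) = - \frac{23774}{14609} \approx -1.6274$)
$C + P = - \frac{23774}{14609} - \frac{1829591}{11466} = - \frac{3857298229}{23929542}$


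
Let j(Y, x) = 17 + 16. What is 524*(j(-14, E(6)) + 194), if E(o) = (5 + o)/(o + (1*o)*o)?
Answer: 118948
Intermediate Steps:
E(o) = (5 + o)/(o + o**2) (E(o) = (5 + o)/(o + o*o) = (5 + o)/(o + o**2))
j(Y, x) = 33
524*(j(-14, E(6)) + 194) = 524*(33 + 194) = 524*227 = 118948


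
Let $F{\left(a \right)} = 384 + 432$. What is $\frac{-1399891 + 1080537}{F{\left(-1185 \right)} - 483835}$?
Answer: $\frac{319354}{483019} \approx 0.66116$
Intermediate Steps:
$F{\left(a \right)} = 816$
$\frac{-1399891 + 1080537}{F{\left(-1185 \right)} - 483835} = \frac{-1399891 + 1080537}{816 - 483835} = - \frac{319354}{-483019} = \left(-319354\right) \left(- \frac{1}{483019}\right) = \frac{319354}{483019}$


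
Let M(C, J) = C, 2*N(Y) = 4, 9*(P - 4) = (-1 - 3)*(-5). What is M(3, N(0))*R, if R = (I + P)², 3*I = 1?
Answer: 3481/27 ≈ 128.93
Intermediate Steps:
I = ⅓ (I = (⅓)*1 = ⅓ ≈ 0.33333)
P = 56/9 (P = 4 + ((-1 - 3)*(-5))/9 = 4 + (-4*(-5))/9 = 4 + (⅑)*20 = 4 + 20/9 = 56/9 ≈ 6.2222)
N(Y) = 2 (N(Y) = (½)*4 = 2)
R = 3481/81 (R = (⅓ + 56/9)² = (59/9)² = 3481/81 ≈ 42.975)
M(3, N(0))*R = 3*(3481/81) = 3481/27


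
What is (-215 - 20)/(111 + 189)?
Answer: -47/60 ≈ -0.78333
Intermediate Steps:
(-215 - 20)/(111 + 189) = -235/300 = -235*1/300 = -47/60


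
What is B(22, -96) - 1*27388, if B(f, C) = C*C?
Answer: -18172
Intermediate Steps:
B(f, C) = C**2
B(22, -96) - 1*27388 = (-96)**2 - 1*27388 = 9216 - 27388 = -18172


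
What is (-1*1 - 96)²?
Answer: 9409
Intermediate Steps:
(-1*1 - 96)² = (-1 - 96)² = (-97)² = 9409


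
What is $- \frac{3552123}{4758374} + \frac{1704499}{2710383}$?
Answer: $- \frac{1516970068483}{12897015997242} \approx -0.11762$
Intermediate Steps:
$- \frac{3552123}{4758374} + \frac{1704499}{2710383} = - \frac{1516970068483}{12897015997242}$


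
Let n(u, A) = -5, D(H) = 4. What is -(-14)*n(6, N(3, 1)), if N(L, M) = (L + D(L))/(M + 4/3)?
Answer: -70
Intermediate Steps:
N(L, M) = (4 + L)/(4/3 + M) (N(L, M) = (L + 4)/(M + 4/3) = (4 + L)/(M + 4*(⅓)) = (4 + L)/(M + 4/3) = (4 + L)/(4/3 + M))
-(-14)*n(6, N(3, 1)) = -(-14)*(-5) = -1*70 = -70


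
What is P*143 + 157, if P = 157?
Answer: 22608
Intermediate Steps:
P*143 + 157 = 157*143 + 157 = 22451 + 157 = 22608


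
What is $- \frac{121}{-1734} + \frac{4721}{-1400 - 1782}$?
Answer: $- \frac{1950298}{1379397} \approx -1.4139$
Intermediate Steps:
$- \frac{121}{-1734} + \frac{4721}{-1400 - 1782} = \left(-121\right) \left(- \frac{1}{1734}\right) + \frac{4721}{-3182} = \frac{121}{1734} + 4721 \left(- \frac{1}{3182}\right) = \frac{121}{1734} - \frac{4721}{3182} = - \frac{1950298}{1379397}$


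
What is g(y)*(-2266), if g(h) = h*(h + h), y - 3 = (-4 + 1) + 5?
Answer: -113300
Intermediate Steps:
y = 5 (y = 3 + ((-4 + 1) + 5) = 3 + (-3 + 5) = 3 + 2 = 5)
g(h) = 2*h² (g(h) = h*(2*h) = 2*h²)
g(y)*(-2266) = (2*5²)*(-2266) = (2*25)*(-2266) = 50*(-2266) = -113300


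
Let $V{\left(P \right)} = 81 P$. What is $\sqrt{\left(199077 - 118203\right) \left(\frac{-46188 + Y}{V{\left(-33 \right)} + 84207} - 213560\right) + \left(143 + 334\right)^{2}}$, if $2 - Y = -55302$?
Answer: $\frac{i \sqrt{3189318444460031835}}{13589} \approx 1.3142 \cdot 10^{5} i$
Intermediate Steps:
$Y = 55304$ ($Y = 2 - -55302 = 2 + 55302 = 55304$)
$\sqrt{\left(199077 - 118203\right) \left(\frac{-46188 + Y}{V{\left(-33 \right)} + 84207} - 213560\right) + \left(143 + 334\right)^{2}} = \sqrt{\left(199077 - 118203\right) \left(\frac{-46188 + 55304}{81 \left(-33\right) + 84207} - 213560\right) + \left(143 + 334\right)^{2}} = \sqrt{\left(199077 - 118203\right) \left(\frac{9116}{-2673 + 84207} - 213560\right) + 477^{2}} = \sqrt{\left(199077 - 118203\right) \left(\frac{9116}{81534} - 213560\right) + 227529} = \sqrt{80874 \left(9116 \cdot \frac{1}{81534} - 213560\right) + 227529} = \sqrt{80874 \left(\frac{4558}{40767} - 213560\right) + 227529} = \sqrt{80874 \left(- \frac{8706195962}{40767}\right) + 227529} = \sqrt{- \frac{234701630743596}{13589} + 227529} = \sqrt{- \frac{234698538852015}{13589}} = \frac{i \sqrt{3189318444460031835}}{13589}$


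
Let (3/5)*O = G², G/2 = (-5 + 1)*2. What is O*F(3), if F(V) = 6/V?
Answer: 2560/3 ≈ 853.33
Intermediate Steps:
G = -16 (G = 2*((-5 + 1)*2) = 2*(-4*2) = 2*(-8) = -16)
O = 1280/3 (O = (5/3)*(-16)² = (5/3)*256 = 1280/3 ≈ 426.67)
O*F(3) = 1280*(6/3)/3 = 1280*(6*(⅓))/3 = (1280/3)*2 = 2560/3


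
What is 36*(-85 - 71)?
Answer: -5616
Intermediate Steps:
36*(-85 - 71) = 36*(-156) = -5616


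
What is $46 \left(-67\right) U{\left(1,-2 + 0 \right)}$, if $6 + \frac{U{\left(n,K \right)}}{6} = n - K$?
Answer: $55476$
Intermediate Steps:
$U{\left(n,K \right)} = -36 - 6 K + 6 n$ ($U{\left(n,K \right)} = -36 + 6 \left(n - K\right) = -36 - \left(- 6 n + 6 K\right) = -36 - 6 K + 6 n$)
$46 \left(-67\right) U{\left(1,-2 + 0 \right)} = 46 \left(-67\right) \left(-36 - 6 \left(-2 + 0\right) + 6 \cdot 1\right) = - 3082 \left(-36 - -12 + 6\right) = - 3082 \left(-36 + 12 + 6\right) = \left(-3082\right) \left(-18\right) = 55476$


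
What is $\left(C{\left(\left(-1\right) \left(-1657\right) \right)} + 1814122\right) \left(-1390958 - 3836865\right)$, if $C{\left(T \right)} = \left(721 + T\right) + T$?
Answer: $-9505002982211$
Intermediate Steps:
$C{\left(T \right)} = 721 + 2 T$
$\left(C{\left(\left(-1\right) \left(-1657\right) \right)} + 1814122\right) \left(-1390958 - 3836865\right) = \left(\left(721 + 2 \left(\left(-1\right) \left(-1657\right)\right)\right) + 1814122\right) \left(-1390958 - 3836865\right) = \left(\left(721 + 2 \cdot 1657\right) + 1814122\right) \left(-5227823\right) = \left(\left(721 + 3314\right) + 1814122\right) \left(-5227823\right) = \left(4035 + 1814122\right) \left(-5227823\right) = 1818157 \left(-5227823\right) = -9505002982211$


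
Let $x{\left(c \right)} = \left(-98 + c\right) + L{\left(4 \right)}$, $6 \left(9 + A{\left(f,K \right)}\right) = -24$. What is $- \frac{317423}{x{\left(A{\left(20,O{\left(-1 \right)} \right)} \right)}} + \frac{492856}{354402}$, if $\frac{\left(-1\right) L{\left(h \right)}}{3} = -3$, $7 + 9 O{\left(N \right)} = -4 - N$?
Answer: $\frac{18757602893}{6024834} \approx 3113.4$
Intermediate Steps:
$O{\left(N \right)} = - \frac{11}{9} - \frac{N}{9}$ ($O{\left(N \right)} = - \frac{7}{9} + \frac{-4 - N}{9} = - \frac{7}{9} - \left(\frac{4}{9} + \frac{N}{9}\right) = - \frac{11}{9} - \frac{N}{9}$)
$A{\left(f,K \right)} = -13$ ($A{\left(f,K \right)} = -9 + \frac{1}{6} \left(-24\right) = -9 - 4 = -13$)
$L{\left(h \right)} = 9$ ($L{\left(h \right)} = \left(-3\right) \left(-3\right) = 9$)
$x{\left(c \right)} = -89 + c$ ($x{\left(c \right)} = \left(-98 + c\right) + 9 = -89 + c$)
$- \frac{317423}{x{\left(A{\left(20,O{\left(-1 \right)} \right)} \right)}} + \frac{492856}{354402} = - \frac{317423}{-89 - 13} + \frac{492856}{354402} = - \frac{317423}{-102} + 492856 \cdot \frac{1}{354402} = \left(-317423\right) \left(- \frac{1}{102}\right) + \frac{246428}{177201} = \frac{317423}{102} + \frac{246428}{177201} = \frac{18757602893}{6024834}$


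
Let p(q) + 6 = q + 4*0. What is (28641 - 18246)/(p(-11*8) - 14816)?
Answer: -99/142 ≈ -0.69718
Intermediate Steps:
p(q) = -6 + q (p(q) = -6 + (q + 4*0) = -6 + (q + 0) = -6 + q)
(28641 - 18246)/(p(-11*8) - 14816) = (28641 - 18246)/((-6 - 11*8) - 14816) = 10395/((-6 - 88) - 14816) = 10395/(-94 - 14816) = 10395/(-14910) = 10395*(-1/14910) = -99/142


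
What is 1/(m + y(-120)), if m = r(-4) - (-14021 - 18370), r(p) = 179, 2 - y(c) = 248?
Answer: 1/32324 ≈ 3.0937e-5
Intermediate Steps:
y(c) = -246 (y(c) = 2 - 1*248 = 2 - 248 = -246)
m = 32570 (m = 179 - (-14021 - 18370) = 179 - 1*(-32391) = 179 + 32391 = 32570)
1/(m + y(-120)) = 1/(32570 - 246) = 1/32324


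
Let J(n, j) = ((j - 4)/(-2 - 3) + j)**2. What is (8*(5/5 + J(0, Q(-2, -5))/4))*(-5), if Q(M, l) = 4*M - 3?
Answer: -680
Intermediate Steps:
Q(M, l) = -3 + 4*M
J(n, j) = (4/5 + 4*j/5)**2 (J(n, j) = ((-4 + j)/(-5) + j)**2 = ((-4 + j)*(-1/5) + j)**2 = ((4/5 - j/5) + j)**2 = (4/5 + 4*j/5)**2)
(8*(5/5 + J(0, Q(-2, -5))/4))*(-5) = (8*(5/5 + (16*(1 + (-3 + 4*(-2)))**2/25)/4))*(-5) = (8*(5*(1/5) + (16*(1 + (-3 - 8))**2/25)*(1/4)))*(-5) = (8*(1 + (16*(1 - 11)**2/25)*(1/4)))*(-5) = (8*(1 + ((16/25)*(-10)**2)*(1/4)))*(-5) = (8*(1 + ((16/25)*100)*(1/4)))*(-5) = (8*(1 + 64*(1/4)))*(-5) = (8*(1 + 16))*(-5) = (8*17)*(-5) = 136*(-5) = -680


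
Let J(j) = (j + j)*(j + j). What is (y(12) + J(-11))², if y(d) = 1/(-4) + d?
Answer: 3932289/16 ≈ 2.4577e+5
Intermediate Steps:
J(j) = 4*j² (J(j) = (2*j)*(2*j) = 4*j²)
y(d) = -¼ + d
(y(12) + J(-11))² = ((-¼ + 12) + 4*(-11)²)² = (47/4 + 4*121)² = (47/4 + 484)² = (1983/4)² = 3932289/16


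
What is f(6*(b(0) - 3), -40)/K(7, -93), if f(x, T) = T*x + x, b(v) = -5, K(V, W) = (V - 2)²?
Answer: 1872/25 ≈ 74.880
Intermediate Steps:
K(V, W) = (-2 + V)²
f(x, T) = x + T*x
f(6*(b(0) - 3), -40)/K(7, -93) = ((6*(-5 - 3))*(1 - 40))/((-2 + 7)²) = ((6*(-8))*(-39))/(5²) = -48*(-39)/25 = 1872*(1/25) = 1872/25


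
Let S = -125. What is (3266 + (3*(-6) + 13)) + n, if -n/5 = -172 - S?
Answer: 3496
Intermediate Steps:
n = 235 (n = -5*(-172 - 1*(-125)) = -5*(-172 + 125) = -5*(-47) = 235)
(3266 + (3*(-6) + 13)) + n = (3266 + (3*(-6) + 13)) + 235 = (3266 + (-18 + 13)) + 235 = (3266 - 5) + 235 = 3261 + 235 = 3496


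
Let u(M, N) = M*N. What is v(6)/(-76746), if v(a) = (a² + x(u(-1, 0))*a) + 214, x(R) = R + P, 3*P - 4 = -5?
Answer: -124/38373 ≈ -0.0032314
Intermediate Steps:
P = -⅓ (P = 4/3 + (⅓)*(-5) = 4/3 - 5/3 = -⅓ ≈ -0.33333)
x(R) = -⅓ + R (x(R) = R - ⅓ = -⅓ + R)
v(a) = 214 + a² - a/3 (v(a) = (a² + (-⅓ - 1*0)*a) + 214 = (a² + (-⅓ + 0)*a) + 214 = (a² - a/3) + 214 = 214 + a² - a/3)
v(6)/(-76746) = (214 + 6² - ⅓*6)/(-76746) = (214 + 36 - 2)*(-1/76746) = 248*(-1/76746) = -124/38373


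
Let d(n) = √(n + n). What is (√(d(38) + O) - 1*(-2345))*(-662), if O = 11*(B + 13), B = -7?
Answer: -1552390 - 662*√(66 + 2*√19) ≈ -1.5581e+6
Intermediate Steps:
d(n) = √2*√n (d(n) = √(2*n) = √2*√n)
O = 66 (O = 11*(-7 + 13) = 11*6 = 66)
(√(d(38) + O) - 1*(-2345))*(-662) = (√(√2*√38 + 66) - 1*(-2345))*(-662) = (√(2*√19 + 66) + 2345)*(-662) = (√(66 + 2*√19) + 2345)*(-662) = (2345 + √(66 + 2*√19))*(-662) = -1552390 - 662*√(66 + 2*√19)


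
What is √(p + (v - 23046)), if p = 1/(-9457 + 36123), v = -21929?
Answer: I*√31980623104434/26666 ≈ 212.07*I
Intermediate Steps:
p = 1/26666 ≈ 3.7501e-5
√(p + (v - 23046)) = √(1/26666 + (-21929 - 23046)) = √(1/26666 - 44975) = √(-1199303349/26666) = I*√31980623104434/26666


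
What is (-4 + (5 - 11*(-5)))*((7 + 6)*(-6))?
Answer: -4368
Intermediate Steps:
(-4 + (5 - 11*(-5)))*((7 + 6)*(-6)) = (-4 + (5 + 55))*(13*(-6)) = (-4 + 60)*(-78) = 56*(-78) = -4368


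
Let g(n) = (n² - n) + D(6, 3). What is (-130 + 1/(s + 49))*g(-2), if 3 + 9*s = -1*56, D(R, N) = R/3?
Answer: -198604/191 ≈ -1039.8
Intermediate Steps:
D(R, N) = R/3 (D(R, N) = R*(⅓) = R/3)
s = -59/9 (s = -⅓ + (-1*56)/9 = -⅓ + (⅑)*(-56) = -⅓ - 56/9 = -59/9 ≈ -6.5556)
g(n) = 2 + n² - n (g(n) = (n² - n) + (⅓)*6 = (n² - n) + 2 = 2 + n² - n)
(-130 + 1/(s + 49))*g(-2) = (-130 + 1/(-59/9 + 49))*(2 + (-2)² - 1*(-2)) = (-130 + 1/(382/9))*(2 + 4 + 2) = (-130 + 9/382)*8 = -49651/382*8 = -198604/191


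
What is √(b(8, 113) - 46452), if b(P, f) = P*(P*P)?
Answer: 2*I*√11485 ≈ 214.34*I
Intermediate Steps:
b(P, f) = P³ (b(P, f) = P*P² = P³)
√(b(8, 113) - 46452) = √(8³ - 46452) = √(512 - 46452) = √(-45940) = 2*I*√11485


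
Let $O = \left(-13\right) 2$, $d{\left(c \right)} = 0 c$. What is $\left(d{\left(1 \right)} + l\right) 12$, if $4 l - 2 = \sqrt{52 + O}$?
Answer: $6 + 3 \sqrt{26} \approx 21.297$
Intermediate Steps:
$d{\left(c \right)} = 0$
$O = -26$
$l = \frac{1}{2} + \frac{\sqrt{26}}{4}$ ($l = \frac{1}{2} + \frac{\sqrt{52 - 26}}{4} = \frac{1}{2} + \frac{\sqrt{26}}{4} \approx 1.7748$)
$\left(d{\left(1 \right)} + l\right) 12 = \left(0 + \left(\frac{1}{2} + \frac{\sqrt{26}}{4}\right)\right) 12 = \left(\frac{1}{2} + \frac{\sqrt{26}}{4}\right) 12 = 6 + 3 \sqrt{26}$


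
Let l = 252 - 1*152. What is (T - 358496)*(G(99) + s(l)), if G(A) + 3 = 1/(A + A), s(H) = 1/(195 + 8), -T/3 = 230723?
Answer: 1639869745/522 ≈ 3.1415e+6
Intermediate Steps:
T = -692169 (T = -3*230723 = -692169)
l = 100 (l = 252 - 152 = 100)
s(H) = 1/203
G(A) = -3 + 1/(2*A) (G(A) = -3 + 1/(A + A) = -3 + 1/(2*A))
(T - 358496)*(G(99) + s(l)) = (-692169 - 358496)*((-3 + (1/2)/99) + 1/203) = -1050665*((-3 + (1/2)*(1/99)) + 1/203) = -1050665*((-3 + 1/198) + 1/203) = -1050665*(-593/198 + 1/203) = -1050665*(-120181/40194) = 1639869745/522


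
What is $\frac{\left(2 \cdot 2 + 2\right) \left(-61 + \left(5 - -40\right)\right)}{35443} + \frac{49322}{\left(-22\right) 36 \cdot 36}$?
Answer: $- \frac{875428399}{505275408} \approx -1.7326$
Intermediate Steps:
$\frac{\left(2 \cdot 2 + 2\right) \left(-61 + \left(5 - -40\right)\right)}{35443} + \frac{49322}{\left(-22\right) 36 \cdot 36} = \left(4 + 2\right) \left(-61 + \left(5 + 40\right)\right) \frac{1}{35443} + \frac{49322}{\left(-792\right) 36} = 6 \left(-61 + 45\right) \frac{1}{35443} + \frac{49322}{-28512} = 6 \left(-16\right) \frac{1}{35443} + 49322 \left(- \frac{1}{28512}\right) = \left(-96\right) \frac{1}{35443} - \frac{24661}{14256} = - \frac{96}{35443} - \frac{24661}{14256} = - \frac{875428399}{505275408}$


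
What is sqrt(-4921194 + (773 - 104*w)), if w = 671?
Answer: I*sqrt(4990205) ≈ 2233.9*I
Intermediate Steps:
sqrt(-4921194 + (773 - 104*w)) = sqrt(-4921194 + (773 - 104*671)) = sqrt(-4921194 + (773 - 69784)) = sqrt(-4921194 - 69011) = sqrt(-4990205) = I*sqrt(4990205)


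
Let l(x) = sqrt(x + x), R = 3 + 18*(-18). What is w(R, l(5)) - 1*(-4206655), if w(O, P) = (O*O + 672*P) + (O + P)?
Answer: 4309375 + 673*sqrt(10) ≈ 4.3115e+6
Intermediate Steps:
R = -321 (R = 3 - 324 = -321)
l(x) = sqrt(2)*sqrt(x) (l(x) = sqrt(2*x) = sqrt(2)*sqrt(x))
w(O, P) = O + O**2 + 673*P (w(O, P) = (O**2 + 672*P) + (O + P) = O + O**2 + 673*P)
w(R, l(5)) - 1*(-4206655) = (-321 + (-321)**2 + 673*(sqrt(2)*sqrt(5))) - 1*(-4206655) = (-321 + 103041 + 673*sqrt(10)) + 4206655 = (102720 + 673*sqrt(10)) + 4206655 = 4309375 + 673*sqrt(10)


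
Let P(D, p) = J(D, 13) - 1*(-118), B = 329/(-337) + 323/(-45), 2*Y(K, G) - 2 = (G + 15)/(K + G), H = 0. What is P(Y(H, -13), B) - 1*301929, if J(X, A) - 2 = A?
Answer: -301796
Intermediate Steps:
J(X, A) = 2 + A
Y(K, G) = 1 + (15 + G)/(2*(G + K)) (Y(K, G) = 1 + ((G + 15)/(K + G))/2 = 1 + ((15 + G)/(G + K))/2 = 1 + (15 + G)/(2*(G + K)))
B = -123656/15165 (B = 329*(-1/337) + 323*(-1/45) = -329/337 - 323/45 = -123656/15165 ≈ -8.1540)
P(D, p) = 133 (P(D, p) = (2 + 13) - 1*(-118) = 15 + 118 = 133)
P(Y(H, -13), B) - 1*301929 = 133 - 1*301929 = 133 - 301929 = -301796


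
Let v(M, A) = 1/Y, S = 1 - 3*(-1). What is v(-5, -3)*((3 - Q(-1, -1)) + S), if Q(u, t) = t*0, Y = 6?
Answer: 7/6 ≈ 1.1667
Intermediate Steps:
S = 4 (S = 1 + 3 = 4)
Q(u, t) = 0
v(M, A) = ⅙ (v(M, A) = 1/6 = ⅙)
v(-5, -3)*((3 - Q(-1, -1)) + S) = ((3 - 1*0) + 4)/6 = ((3 + 0) + 4)/6 = (3 + 4)/6 = (⅙)*7 = 7/6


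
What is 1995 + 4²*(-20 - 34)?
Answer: 1131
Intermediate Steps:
1995 + 4²*(-20 - 34) = 1995 + 16*(-54) = 1995 - 864 = 1131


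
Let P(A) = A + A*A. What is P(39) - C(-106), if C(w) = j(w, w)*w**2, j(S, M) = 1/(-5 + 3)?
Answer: 7178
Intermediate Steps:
j(S, M) = -1/2 (j(S, M) = 1/(-2) = -1/2)
C(w) = -w**2/2
P(A) = A + A**2
P(39) - C(-106) = 39*(1 + 39) - (-1)*(-106)**2/2 = 39*40 - (-1)*11236/2 = 1560 - 1*(-5618) = 1560 + 5618 = 7178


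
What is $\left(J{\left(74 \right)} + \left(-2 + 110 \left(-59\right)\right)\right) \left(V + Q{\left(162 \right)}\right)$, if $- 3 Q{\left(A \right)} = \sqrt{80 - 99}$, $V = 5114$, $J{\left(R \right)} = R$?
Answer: $-32821652 + \frac{6418 i \sqrt{19}}{3} \approx -3.2822 \cdot 10^{7} + 9325.1 i$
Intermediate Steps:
$Q{\left(A \right)} = - \frac{i \sqrt{19}}{3}$ ($Q{\left(A \right)} = - \frac{\sqrt{80 - 99}}{3} = - \frac{\sqrt{-19}}{3} = - \frac{i \sqrt{19}}{3}$)
$\left(J{\left(74 \right)} + \left(-2 + 110 \left(-59\right)\right)\right) \left(V + Q{\left(162 \right)}\right) = \left(74 + \left(-2 + 110 \left(-59\right)\right)\right) \left(5114 - \frac{i \sqrt{19}}{3}\right) = \left(74 - 6492\right) \left(5114 - \frac{i \sqrt{19}}{3}\right) = - 6418 \left(5114 - \frac{i \sqrt{19}}{3}\right) = -32821652 + \frac{6418 i \sqrt{19}}{3}$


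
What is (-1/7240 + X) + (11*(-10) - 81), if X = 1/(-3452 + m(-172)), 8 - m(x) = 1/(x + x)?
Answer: -327660524539/1715496280 ≈ -191.00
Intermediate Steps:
m(x) = 8 - 1/(2*x) (m(x) = 8 - 1/(x + x) = 8 - 1/(2*x))
X = -344/1184735 (X = 1/(-3452 + (8 - 1/2/(-172))) = 1/(-3452 + (8 - 1/2*(-1/172))) = 1/(-3452 + (8 + 1/344)) = 1/(-3452 + 2753/344) = 1/(-1184735/344) = -344/1184735 ≈ -0.00029036)
(-1/7240 + X) + (11*(-10) - 81) = (-1/7240 - 344/1184735) + (11*(-10) - 81) = (-1*1/7240 - 344/1184735) + (-110 - 81) = (-1/7240 - 344/1184735) - 191 = -735059/1715496280 - 191 = -327660524539/1715496280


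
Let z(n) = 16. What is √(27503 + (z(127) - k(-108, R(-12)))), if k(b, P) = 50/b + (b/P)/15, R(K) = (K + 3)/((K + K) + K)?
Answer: √223140930/90 ≈ 165.98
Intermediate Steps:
R(K) = (3 + K)/(3*K) (R(K) = (3 + K)/(2*K + K) = (3 + K)/((3*K)) = (3 + K)*(1/(3*K)) = (3 + K)/(3*K))
k(b, P) = 50/b + b/(15*P) (k(b, P) = 50/b + (b/P)*(1/15) = 50/b + b/(15*P))
√(27503 + (z(127) - k(-108, R(-12)))) = √(27503 + (16 - (50/(-108) + (1/15)*(-108)/((⅓)*(3 - 12)/(-12))))) = √(27503 + (16 - (50*(-1/108) + (1/15)*(-108)/((⅓)*(-1/12)*(-9))))) = √(27503 + (16 - (-25/54 + (1/15)*(-108)/(¼)))) = √(27503 + (16 - (-25/54 + (1/15)*(-108)*4))) = √(27503 + (16 - (-25/54 - 144/5))) = √(27503 + (16 - 1*(-7901/270))) = √(27503 + (16 + 7901/270)) = √(27503 + 12221/270) = √(7438031/270) = √223140930/90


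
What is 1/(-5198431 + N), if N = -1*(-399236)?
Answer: -1/4799195 ≈ -2.0837e-7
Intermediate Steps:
N = 399236
1/(-5198431 + N) = 1/(-5198431 + 399236) = 1/(-4799195) = -1/4799195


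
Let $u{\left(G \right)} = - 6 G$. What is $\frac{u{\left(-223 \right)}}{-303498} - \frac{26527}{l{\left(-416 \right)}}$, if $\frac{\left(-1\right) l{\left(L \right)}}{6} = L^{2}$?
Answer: $\frac{28468367}{1346721792} \approx 0.021139$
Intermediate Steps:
$l{\left(L \right)} = - 6 L^{2}$
$\frac{u{\left(-223 \right)}}{-303498} - \frac{26527}{l{\left(-416 \right)}} = \frac{\left(-6\right) \left(-223\right)}{-303498} - \frac{26527}{\left(-6\right) \left(-416\right)^{2}} = 1338 \left(- \frac{1}{303498}\right) - \frac{26527}{\left(-6\right) 173056} = - \frac{223}{50583} - \frac{26527}{-1038336} = - \frac{223}{50583} - - \frac{26527}{1038336} = - \frac{223}{50583} + \frac{26527}{1038336} = \frac{28468367}{1346721792}$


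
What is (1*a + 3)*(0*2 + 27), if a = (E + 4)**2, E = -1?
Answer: 324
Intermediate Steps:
a = 9 (a = (-1 + 4)**2 = 3**2 = 9)
(1*a + 3)*(0*2 + 27) = (1*9 + 3)*(0*2 + 27) = (9 + 3)*(0 + 27) = 12*27 = 324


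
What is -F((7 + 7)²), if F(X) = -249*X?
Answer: 48804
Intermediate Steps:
-F((7 + 7)²) = -(-249)*(7 + 7)² = -(-249)*14² = -(-249)*196 = -1*(-48804) = 48804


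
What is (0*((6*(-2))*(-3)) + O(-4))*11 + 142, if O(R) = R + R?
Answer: 54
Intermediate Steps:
O(R) = 2*R
(0*((6*(-2))*(-3)) + O(-4))*11 + 142 = (0*((6*(-2))*(-3)) + 2*(-4))*11 + 142 = (0*(-12*(-3)) - 8)*11 + 142 = (0*36 - 8)*11 + 142 = (0 - 8)*11 + 142 = -8*11 + 142 = -88 + 142 = 54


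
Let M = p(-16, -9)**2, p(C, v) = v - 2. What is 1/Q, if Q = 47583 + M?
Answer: 1/47704 ≈ 2.0963e-5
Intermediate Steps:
p(C, v) = -2 + v
M = 121 (M = (-2 - 9)**2 = (-11)**2 = 121)
Q = 47704 (Q = 47583 + 121 = 47704)
1/Q = 1/47704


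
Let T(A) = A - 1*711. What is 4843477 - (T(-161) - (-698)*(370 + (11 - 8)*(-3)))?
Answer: 4592371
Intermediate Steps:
T(A) = -711 + A (T(A) = A - 711 = -711 + A)
4843477 - (T(-161) - (-698)*(370 + (11 - 8)*(-3))) = 4843477 - ((-711 - 161) - (-698)*(370 + (11 - 8)*(-3))) = 4843477 - (-872 - (-698)*(370 + 3*(-3))) = 4843477 - (-872 - (-698)*(370 - 9)) = 4843477 - (-872 - (-698)*361) = 4843477 - (-872 - 1*(-251978)) = 4843477 - (-872 + 251978) = 4843477 - 1*251106 = 4843477 - 251106 = 4592371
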